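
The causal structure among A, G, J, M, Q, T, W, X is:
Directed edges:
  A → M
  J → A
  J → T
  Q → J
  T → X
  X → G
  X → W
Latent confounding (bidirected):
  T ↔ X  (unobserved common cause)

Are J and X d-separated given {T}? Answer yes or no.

Bayes-Ball from J | {T} reaches {A,G,M,Q,W,X}.
X ∈ reach(J|{T}) ⇒ J ⊥̸ X | {T}.

No — J and X are d-connected given {T}.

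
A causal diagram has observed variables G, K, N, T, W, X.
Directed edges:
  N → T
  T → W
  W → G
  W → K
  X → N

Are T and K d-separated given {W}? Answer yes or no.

Bayes-Ball from T | {W} reaches {N,X}.
K ∉ reach(T|{W}) ⇒ T ⊥ K | {W}.

Yes — T ⊥ K | {W}.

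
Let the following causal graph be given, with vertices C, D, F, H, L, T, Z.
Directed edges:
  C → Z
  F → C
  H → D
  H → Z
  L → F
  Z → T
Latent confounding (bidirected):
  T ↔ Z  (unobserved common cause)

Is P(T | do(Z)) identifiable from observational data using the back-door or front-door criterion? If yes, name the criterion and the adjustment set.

desc(Z)\{Z}={T}; candidates ⊆ {C,D,F,H,L}.
Z↔T: latent back-door arc(s) into Z.
size 0: {}; under {} Z still reaches {C,D,F,H,L,T} ∋ T.
size 1: {C}, {D}, {F} …(+2); under {C} Z still reaches {D,H,T} ∋ T.
size 2: {C,D}, {C,F}, {C,H} …(+7); under {C,D} Z still reaches {H,T} ∋ T.
Z↔T cannot be blocked by any observed set — no back-door set.
No mediator lies on a directed Z→…→T path.
Neither criterion identifies P(T|do(Z)) in this graph.

P(T|do(Z)): not identifiable (no BD/FD set).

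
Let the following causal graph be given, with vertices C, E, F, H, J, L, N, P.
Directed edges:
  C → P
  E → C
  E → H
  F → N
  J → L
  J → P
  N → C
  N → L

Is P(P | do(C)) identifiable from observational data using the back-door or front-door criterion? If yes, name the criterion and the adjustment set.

P(P|do(C)): backdoor, adjust for ∅.

desc(C)\{C}={P}; candidates ⊆ {E,F,H,J,L,N}.
∅: C⊥P given ∅ in G with C→· removed — back-door holds.
P(P|do(C)) = P(P|C) — no adjustment needed.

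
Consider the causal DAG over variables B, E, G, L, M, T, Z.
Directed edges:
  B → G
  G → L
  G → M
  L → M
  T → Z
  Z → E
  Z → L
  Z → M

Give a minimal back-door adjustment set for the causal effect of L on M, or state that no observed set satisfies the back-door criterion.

L→M: minimal back-door set {G, Z}.

desc(L)\{L}={M}; candidates ⊆ {B,E,G,T,Z}.
size 0: {}; under {} L still reaches {B,E,G,M,T,Z} ∋ M.
size 1: {B}, {E}, {G} …(+2); under {B} L still reaches {E,G,M,T,Z} ∋ M.
{G,Z}: L⊥M given {G,Z} in G with L→· removed — back-door holds.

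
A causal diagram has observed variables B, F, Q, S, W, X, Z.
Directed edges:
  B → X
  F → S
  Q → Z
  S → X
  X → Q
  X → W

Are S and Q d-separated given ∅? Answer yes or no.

No — S and Q are d-connected given ∅.

Bayes-Ball from S | ∅ reaches {F,Q,W,X,Z}.
Q ∈ reach(S|∅) ⇒ S ⊥̸ Q | ∅.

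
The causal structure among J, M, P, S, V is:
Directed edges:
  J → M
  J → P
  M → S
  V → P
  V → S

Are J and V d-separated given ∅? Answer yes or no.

Bayes-Ball from J | ∅ reaches {M,P,S}.
V ∉ reach(J|∅) ⇒ J ⊥ V | ∅.

Yes — J ⊥ V | ∅.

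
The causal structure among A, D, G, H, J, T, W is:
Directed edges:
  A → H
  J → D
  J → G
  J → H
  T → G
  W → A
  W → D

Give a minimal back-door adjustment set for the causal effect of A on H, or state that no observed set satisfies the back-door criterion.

A→H: minimal back-door set ∅.

desc(A)\{A}={H}; candidates ⊆ {D,G,J,T,W}.
∅: A⊥H given ∅ in G with A→· removed — back-door holds.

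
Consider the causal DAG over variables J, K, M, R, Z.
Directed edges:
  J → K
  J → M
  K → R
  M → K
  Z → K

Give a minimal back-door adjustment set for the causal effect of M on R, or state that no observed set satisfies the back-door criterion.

desc(M)\{M}={K,R}; candidates ⊆ {J,Z}.
size 0: {}; under {} M still reaches {J,K,R} ∋ R.
{J}: M⊥R given {J} in G with M→· removed — back-door holds.

M→R: minimal back-door set {J}.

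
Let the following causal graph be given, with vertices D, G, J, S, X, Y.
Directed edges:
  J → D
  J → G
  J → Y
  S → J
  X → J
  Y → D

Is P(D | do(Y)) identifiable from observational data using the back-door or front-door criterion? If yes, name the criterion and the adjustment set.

desc(Y)\{Y}={D}; candidates ⊆ {G,J,S,X}.
size 0: {}; under {} Y still reaches {D,G,J,S,X} ∋ D.
{J}: Y⊥D given {J} in G with Y→· removed — back-door holds.
P(D|do(Y)) = Σ_{J} P(D|Y,J)·P(J).

P(D|do(Y)): backdoor, adjust for {J}.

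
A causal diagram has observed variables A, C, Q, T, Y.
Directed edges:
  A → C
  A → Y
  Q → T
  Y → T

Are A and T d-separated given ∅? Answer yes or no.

Bayes-Ball from A | ∅ reaches {C,T,Y}.
T ∈ reach(A|∅) ⇒ A ⊥̸ T | ∅.

No — A and T are d-connected given ∅.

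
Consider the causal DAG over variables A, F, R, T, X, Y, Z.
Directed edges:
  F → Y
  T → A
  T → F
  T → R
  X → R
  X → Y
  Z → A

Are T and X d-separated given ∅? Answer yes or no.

Bayes-Ball from T | ∅ reaches {A,F,R,Y}.
X ∉ reach(T|∅) ⇒ T ⊥ X | ∅.

Yes — T ⊥ X | ∅.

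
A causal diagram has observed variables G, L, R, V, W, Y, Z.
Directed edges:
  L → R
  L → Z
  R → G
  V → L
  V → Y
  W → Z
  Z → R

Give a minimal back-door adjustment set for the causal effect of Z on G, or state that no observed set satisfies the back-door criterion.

Z→G: minimal back-door set {L}.

desc(Z)\{Z}={G,R}; candidates ⊆ {L,V,W,Y}.
size 0: {}; under {} Z still reaches {G,L,R,V,W,Y} ∋ G.
{L}: Z⊥G given {L} in G with Z→· removed — back-door holds.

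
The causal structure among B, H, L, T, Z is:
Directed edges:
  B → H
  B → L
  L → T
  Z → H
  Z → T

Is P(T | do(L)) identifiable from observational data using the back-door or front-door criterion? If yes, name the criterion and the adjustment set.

P(T|do(L)): backdoor, adjust for ∅.

desc(L)\{L}={T}; candidates ⊆ {B,H,Z}.
∅: L⊥T given ∅ in G with L→· removed — back-door holds.
P(T|do(L)) = P(T|L) — no adjustment needed.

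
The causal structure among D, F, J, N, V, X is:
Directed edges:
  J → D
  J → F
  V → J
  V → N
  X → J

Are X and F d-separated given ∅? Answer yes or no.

No — X and F are d-connected given ∅.

Bayes-Ball from X | ∅ reaches {D,F,J}.
F ∈ reach(X|∅) ⇒ X ⊥̸ F | ∅.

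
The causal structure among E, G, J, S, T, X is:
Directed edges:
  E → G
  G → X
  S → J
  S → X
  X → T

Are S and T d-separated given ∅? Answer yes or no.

No — S and T are d-connected given ∅.

Bayes-Ball from S | ∅ reaches {J,T,X}.
T ∈ reach(S|∅) ⇒ S ⊥̸ T | ∅.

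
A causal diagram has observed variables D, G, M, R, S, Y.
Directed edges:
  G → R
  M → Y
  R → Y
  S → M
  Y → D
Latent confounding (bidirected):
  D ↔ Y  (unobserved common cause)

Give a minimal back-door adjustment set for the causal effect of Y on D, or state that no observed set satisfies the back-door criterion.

desc(Y)\{Y}={D}; candidates ⊆ {G,M,R,S}.
Y↔D: latent back-door arc(s) into Y.
size 0: {}; under {} Y still reaches {D,G,M,R,S} ∋ D.
size 1: {G}, {M}, {R} …(+1); under {G} Y still reaches {D,M,R,S} ∋ D.
size 2: {G,M}, {G,R}, {G,S} …(+3); under {G,M} Y still reaches {D,R} ∋ D.
Y↔D cannot be blocked by any observed set — no back-door set.

Y→D: no observed back-door set.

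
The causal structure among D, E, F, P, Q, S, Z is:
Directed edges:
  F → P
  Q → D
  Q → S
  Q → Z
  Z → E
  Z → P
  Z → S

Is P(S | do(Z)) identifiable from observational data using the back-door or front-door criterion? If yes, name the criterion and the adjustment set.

P(S|do(Z)): backdoor, adjust for {Q}.

desc(Z)\{Z}={E,P,S}; candidates ⊆ {D,F,Q}.
size 0: {}; under {} Z still reaches {D,Q,S} ∋ S.
{Q}: Z⊥S given {Q} in G with Z→· removed — back-door holds.
P(S|do(Z)) = Σ_{Q} P(S|Z,Q)·P(Q).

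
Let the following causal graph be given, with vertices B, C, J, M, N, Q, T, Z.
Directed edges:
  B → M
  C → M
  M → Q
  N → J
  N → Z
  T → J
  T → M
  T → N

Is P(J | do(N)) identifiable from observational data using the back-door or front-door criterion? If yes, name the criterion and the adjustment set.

P(J|do(N)): backdoor, adjust for {T}.

desc(N)\{N}={J,Z}; candidates ⊆ {B,C,M,Q,T}.
size 0: {}; under {} N still reaches {J,M,Q,T} ∋ J.
{T}: N⊥J given {T} in G with N→· removed — back-door holds.
P(J|do(N)) = Σ_{T} P(J|N,T)·P(T).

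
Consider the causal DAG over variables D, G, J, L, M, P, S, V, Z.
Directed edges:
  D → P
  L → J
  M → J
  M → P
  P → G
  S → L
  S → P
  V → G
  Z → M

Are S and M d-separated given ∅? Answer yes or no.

Bayes-Ball from S | ∅ reaches {G,J,L,P}.
M ∉ reach(S|∅) ⇒ S ⊥ M | ∅.

Yes — S ⊥ M | ∅.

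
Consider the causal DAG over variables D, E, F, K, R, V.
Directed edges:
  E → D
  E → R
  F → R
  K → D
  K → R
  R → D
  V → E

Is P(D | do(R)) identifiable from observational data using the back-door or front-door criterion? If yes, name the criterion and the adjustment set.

P(D|do(R)): backdoor, adjust for {E, K}.

desc(R)\{R}={D}; candidates ⊆ {E,F,K,V}.
size 0: {}; under {} R still reaches {D,E,F,K,V} ∋ D.
size 1: {E}, {F}, {K} …(+1); under {E} R still reaches {D,F,K} ∋ D.
{E,K}: R⊥D given {E,K} in G with R→· removed — back-door holds.
P(D|do(R)) = Σ_{E,K} P(D|R,E,K)·P(E,K).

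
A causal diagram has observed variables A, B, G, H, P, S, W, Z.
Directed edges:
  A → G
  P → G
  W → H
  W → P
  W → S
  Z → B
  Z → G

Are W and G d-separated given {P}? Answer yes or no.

Yes — W ⊥ G | {P}.

Bayes-Ball from W | {P} reaches {H,S}.
G ∉ reach(W|{P}) ⇒ W ⊥ G | {P}.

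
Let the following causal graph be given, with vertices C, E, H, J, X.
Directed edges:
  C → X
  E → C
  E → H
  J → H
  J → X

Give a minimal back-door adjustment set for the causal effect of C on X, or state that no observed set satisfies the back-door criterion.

C→X: minimal back-door set ∅.

desc(C)\{C}={X}; candidates ⊆ {E,H,J}.
∅: C⊥X given ∅ in G with C→· removed — back-door holds.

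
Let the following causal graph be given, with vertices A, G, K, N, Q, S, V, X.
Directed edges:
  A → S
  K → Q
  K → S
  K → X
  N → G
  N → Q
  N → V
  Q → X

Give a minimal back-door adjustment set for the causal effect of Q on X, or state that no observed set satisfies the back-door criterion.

desc(Q)\{Q}={X}; candidates ⊆ {A,G,K,N,S,V}.
size 0: {}; under {} Q still reaches {G,K,N,S,V,X} ∋ X.
{K}: Q⊥X given {K} in G with Q→· removed — back-door holds.

Q→X: minimal back-door set {K}.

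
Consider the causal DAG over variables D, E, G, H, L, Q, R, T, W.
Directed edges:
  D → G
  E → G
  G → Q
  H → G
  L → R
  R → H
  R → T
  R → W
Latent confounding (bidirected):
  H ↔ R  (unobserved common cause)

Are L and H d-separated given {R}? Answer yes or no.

Bayes-Ball from L | {R} reaches {G,H,Q}.
H ∈ reach(L|{R}) ⇒ L ⊥̸ H | {R}.

No — L and H are d-connected given {R}.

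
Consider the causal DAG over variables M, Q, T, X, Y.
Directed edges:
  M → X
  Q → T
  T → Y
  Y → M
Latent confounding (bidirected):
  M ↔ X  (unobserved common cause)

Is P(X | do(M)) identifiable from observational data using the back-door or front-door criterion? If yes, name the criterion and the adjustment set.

P(X|do(M)): not identifiable (no BD/FD set).

desc(M)\{M}={X}; candidates ⊆ {Q,T,Y}.
M↔X: latent back-door arc(s) into M.
size 0: {}; under {} M still reaches {Q,T,X,Y} ∋ X.
size 1: {Q}, {T}, {Y}; under {Q} M still reaches {T,X,Y} ∋ X.
size 2: {Q,T}, {Q,Y}, {T,Y}; under {Q,T} M still reaches {X,Y} ∋ X.
M↔X cannot be blocked by any observed set — no back-door set.
No mediator lies on a directed M→…→X path.
Neither criterion identifies P(X|do(M)) in this graph.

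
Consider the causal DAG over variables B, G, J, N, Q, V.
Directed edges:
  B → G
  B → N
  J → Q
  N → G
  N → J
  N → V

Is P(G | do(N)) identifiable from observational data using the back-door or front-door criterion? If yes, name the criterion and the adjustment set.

P(G|do(N)): backdoor, adjust for {B}.

desc(N)\{N}={G,J,Q,V}; candidates ⊆ {B}.
size 0: {}; under {} N still reaches {B,G} ∋ G.
{B}: N⊥G given {B} in G with N→· removed — back-door holds.
P(G|do(N)) = Σ_{B} P(G|N,B)·P(B).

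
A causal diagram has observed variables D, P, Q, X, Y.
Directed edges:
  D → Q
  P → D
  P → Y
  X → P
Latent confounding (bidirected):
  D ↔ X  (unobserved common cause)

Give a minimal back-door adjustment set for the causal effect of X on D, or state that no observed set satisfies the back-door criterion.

desc(X)\{X}={D,P,Q,Y}; candidates ⊆ {—}.
X↔D: latent back-door arc(s) into X.
size 0: {}; under {} X still reaches {D,Q} ∋ D.
X↔D cannot be blocked by any observed set — no back-door set.

X→D: no observed back-door set.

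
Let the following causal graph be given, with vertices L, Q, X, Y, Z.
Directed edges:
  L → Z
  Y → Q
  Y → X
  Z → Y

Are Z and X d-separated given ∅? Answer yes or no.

Bayes-Ball from Z | ∅ reaches {L,Q,X,Y}.
X ∈ reach(Z|∅) ⇒ Z ⊥̸ X | ∅.

No — Z and X are d-connected given ∅.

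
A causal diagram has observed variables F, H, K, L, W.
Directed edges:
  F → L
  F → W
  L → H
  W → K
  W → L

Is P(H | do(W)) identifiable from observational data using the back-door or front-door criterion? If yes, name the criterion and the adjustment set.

P(H|do(W)): backdoor, adjust for {F}.

desc(W)\{W}={H,K,L}; candidates ⊆ {F}.
size 0: {}; under {} W still reaches {F,H,L} ∋ H.
{F}: W⊥H given {F} in G with W→· removed — back-door holds.
P(H|do(W)) = Σ_{F} P(H|W,F)·P(F).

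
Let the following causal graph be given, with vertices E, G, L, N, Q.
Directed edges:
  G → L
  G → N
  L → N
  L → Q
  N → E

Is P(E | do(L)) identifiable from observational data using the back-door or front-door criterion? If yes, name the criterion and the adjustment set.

desc(L)\{L}={E,N,Q}; candidates ⊆ {G}.
size 0: {}; under {} L still reaches {E,G,N} ∋ E.
{G}: L⊥E given {G} in G with L→· removed — back-door holds.
P(E|do(L)) = Σ_{G} P(E|L,G)·P(G).

P(E|do(L)): backdoor, adjust for {G}.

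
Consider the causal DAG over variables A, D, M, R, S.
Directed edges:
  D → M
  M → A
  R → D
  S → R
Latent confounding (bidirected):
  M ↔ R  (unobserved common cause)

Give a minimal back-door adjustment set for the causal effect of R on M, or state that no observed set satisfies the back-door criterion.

R→M: no observed back-door set.

desc(R)\{R}={A,D,M}; candidates ⊆ {S}.
R↔M: latent back-door arc(s) into R.
size 0: {}; under {} R still reaches {A,M,S} ∋ M.
size 1: {S}; under {S} R still reaches {A,M} ∋ M.
R↔M cannot be blocked by any observed set — no back-door set.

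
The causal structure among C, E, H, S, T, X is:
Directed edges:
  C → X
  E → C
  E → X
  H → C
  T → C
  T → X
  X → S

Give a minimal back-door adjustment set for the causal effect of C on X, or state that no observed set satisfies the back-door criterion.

C→X: minimal back-door set {E, T}.

desc(C)\{C}={S,X}; candidates ⊆ {E,H,T}.
size 0: {}; under {} C still reaches {E,H,S,T,X} ∋ X.
size 1: {E}, {H}, {T}; under {E} C still reaches {H,S,T,X} ∋ X.
{E,T}: C⊥X given {E,T} in G with C→· removed — back-door holds.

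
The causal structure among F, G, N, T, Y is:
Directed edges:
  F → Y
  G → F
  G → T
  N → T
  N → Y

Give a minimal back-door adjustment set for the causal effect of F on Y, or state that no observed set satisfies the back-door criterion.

F→Y: minimal back-door set ∅.

desc(F)\{F}={Y}; candidates ⊆ {G,N,T}.
∅: F⊥Y given ∅ in G with F→· removed — back-door holds.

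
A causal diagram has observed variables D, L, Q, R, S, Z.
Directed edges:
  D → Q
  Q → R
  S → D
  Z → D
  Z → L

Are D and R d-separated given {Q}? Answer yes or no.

Yes — D ⊥ R | {Q}.

Bayes-Ball from D | {Q} reaches {L,S,Z}.
R ∉ reach(D|{Q}) ⇒ D ⊥ R | {Q}.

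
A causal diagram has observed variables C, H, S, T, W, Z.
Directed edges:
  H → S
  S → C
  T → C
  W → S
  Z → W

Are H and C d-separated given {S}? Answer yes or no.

Bayes-Ball from H | {S} reaches {W,Z}.
C ∉ reach(H|{S}) ⇒ H ⊥ C | {S}.

Yes — H ⊥ C | {S}.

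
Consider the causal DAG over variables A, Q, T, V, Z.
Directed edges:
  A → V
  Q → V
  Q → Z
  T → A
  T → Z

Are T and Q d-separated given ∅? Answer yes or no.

Yes — T ⊥ Q | ∅.

Bayes-Ball from T | ∅ reaches {A,V,Z}.
Q ∉ reach(T|∅) ⇒ T ⊥ Q | ∅.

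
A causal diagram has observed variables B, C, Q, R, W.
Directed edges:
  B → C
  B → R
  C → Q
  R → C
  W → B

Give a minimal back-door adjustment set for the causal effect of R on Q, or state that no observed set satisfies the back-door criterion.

desc(R)\{R}={C,Q}; candidates ⊆ {B,W}.
size 0: {}; under {} R still reaches {B,C,Q,W} ∋ Q.
{B}: R⊥Q given {B} in G with R→· removed — back-door holds.

R→Q: minimal back-door set {B}.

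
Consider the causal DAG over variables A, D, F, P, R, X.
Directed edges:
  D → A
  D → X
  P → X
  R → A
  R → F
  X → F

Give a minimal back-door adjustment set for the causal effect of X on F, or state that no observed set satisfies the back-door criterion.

desc(X)\{X}={F}; candidates ⊆ {A,D,P,R}.
∅: X⊥F given ∅ in G with X→· removed — back-door holds.

X→F: minimal back-door set ∅.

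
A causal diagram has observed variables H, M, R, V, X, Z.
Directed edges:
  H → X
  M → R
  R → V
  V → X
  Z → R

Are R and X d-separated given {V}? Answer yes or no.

Yes — R ⊥ X | {V}.

Bayes-Ball from R | {V} reaches {M,Z}.
X ∉ reach(R|{V}) ⇒ R ⊥ X | {V}.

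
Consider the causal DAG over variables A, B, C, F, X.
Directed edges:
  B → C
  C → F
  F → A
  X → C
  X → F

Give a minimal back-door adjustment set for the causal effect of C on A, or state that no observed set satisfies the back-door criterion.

C→A: minimal back-door set {X}.

desc(C)\{C}={A,F}; candidates ⊆ {B,X}.
size 0: {}; under {} C still reaches {A,B,F,X} ∋ A.
{X}: C⊥A given {X} in G with C→· removed — back-door holds.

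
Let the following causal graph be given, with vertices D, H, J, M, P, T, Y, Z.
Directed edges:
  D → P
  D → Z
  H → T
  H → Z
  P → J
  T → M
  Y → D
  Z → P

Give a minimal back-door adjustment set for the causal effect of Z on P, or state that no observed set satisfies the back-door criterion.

desc(Z)\{Z}={J,P}; candidates ⊆ {D,H,M,T,Y}.
size 0: {}; under {} Z still reaches {D,H,J,M,P,T,Y} ∋ P.
{D}: Z⊥P given {D} in G with Z→· removed — back-door holds.

Z→P: minimal back-door set {D}.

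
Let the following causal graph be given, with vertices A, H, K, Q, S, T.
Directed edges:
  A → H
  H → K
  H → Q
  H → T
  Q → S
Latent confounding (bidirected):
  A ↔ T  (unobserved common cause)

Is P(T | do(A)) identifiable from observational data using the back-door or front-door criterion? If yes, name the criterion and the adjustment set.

P(T|do(A)): frontdoor, adjust for {H}.

desc(A)\{A}={H,K,Q,S,T}; candidates ⊆ {—}.
A↔T: latent back-door arc(s) into A.
size 0: {}; under {} A still reaches {T} ∋ T.
A↔T cannot be blocked by any observed set — no back-door set.
{H}: (i) intercepts every directed A→T path; (ii) no back-door A→{H}; (iii) {A} blocks every back-door {H}→T. Front-door holds.
P(T|do(A)) = Σ_{H} P(H|A) Σ_{A'} P(T|H,A')P(A').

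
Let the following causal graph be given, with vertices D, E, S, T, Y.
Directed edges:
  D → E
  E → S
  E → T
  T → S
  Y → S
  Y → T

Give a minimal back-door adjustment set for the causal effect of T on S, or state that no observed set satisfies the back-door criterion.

T→S: minimal back-door set {E, Y}.

desc(T)\{T}={S}; candidates ⊆ {D,E,Y}.
size 0: {}; under {} T still reaches {D,E,S,Y} ∋ S.
size 1: {D}, {E}, {Y}; under {D} T still reaches {E,S,Y} ∋ S.
{E,Y}: T⊥S given {E,Y} in G with T→· removed — back-door holds.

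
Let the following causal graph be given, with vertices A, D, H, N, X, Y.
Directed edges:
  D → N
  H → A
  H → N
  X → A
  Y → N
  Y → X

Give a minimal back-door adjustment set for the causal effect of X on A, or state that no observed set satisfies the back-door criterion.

desc(X)\{X}={A}; candidates ⊆ {D,H,N,Y}.
∅: X⊥A given ∅ in G with X→· removed — back-door holds.

X→A: minimal back-door set ∅.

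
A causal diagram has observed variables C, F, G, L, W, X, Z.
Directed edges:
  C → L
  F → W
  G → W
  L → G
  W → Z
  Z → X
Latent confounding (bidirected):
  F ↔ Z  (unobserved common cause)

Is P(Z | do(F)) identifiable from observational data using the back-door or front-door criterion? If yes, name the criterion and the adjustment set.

desc(F)\{F}={W,X,Z}; candidates ⊆ {C,G,L}.
F↔Z: latent back-door arc(s) into F.
size 0: {}; under {} F still reaches {X,Z} ∋ Z.
size 1: {C}, {G}, {L}; under {C} F still reaches {X,Z} ∋ Z.
size 2: {C,G}, {C,L}, {G,L}; under {C,G} F still reaches {X,Z} ∋ Z.
F↔Z cannot be blocked by any observed set — no back-door set.
{W}: (i) intercepts every directed F→Z path; (ii) no back-door F→{W}; (iii) {F} blocks every back-door {W}→Z. Front-door holds.
P(Z|do(F)) = Σ_{W} P(W|F) Σ_{F'} P(Z|W,F')P(F').

P(Z|do(F)): frontdoor, adjust for {W}.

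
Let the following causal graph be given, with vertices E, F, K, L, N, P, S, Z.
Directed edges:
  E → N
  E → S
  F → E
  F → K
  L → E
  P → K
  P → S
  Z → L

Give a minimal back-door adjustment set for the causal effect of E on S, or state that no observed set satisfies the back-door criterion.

desc(E)\{E}={N,S}; candidates ⊆ {F,K,L,P,Z}.
∅: E⊥S given ∅ in G with E→· removed — back-door holds.

E→S: minimal back-door set ∅.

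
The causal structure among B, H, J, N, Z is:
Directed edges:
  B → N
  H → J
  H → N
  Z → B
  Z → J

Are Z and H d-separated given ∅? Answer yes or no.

Yes — Z ⊥ H | ∅.

Bayes-Ball from Z | ∅ reaches {B,J,N}.
H ∉ reach(Z|∅) ⇒ Z ⊥ H | ∅.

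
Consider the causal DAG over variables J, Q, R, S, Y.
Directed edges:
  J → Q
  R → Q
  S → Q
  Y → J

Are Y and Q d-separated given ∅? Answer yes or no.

No — Y and Q are d-connected given ∅.

Bayes-Ball from Y | ∅ reaches {J,Q}.
Q ∈ reach(Y|∅) ⇒ Y ⊥̸ Q | ∅.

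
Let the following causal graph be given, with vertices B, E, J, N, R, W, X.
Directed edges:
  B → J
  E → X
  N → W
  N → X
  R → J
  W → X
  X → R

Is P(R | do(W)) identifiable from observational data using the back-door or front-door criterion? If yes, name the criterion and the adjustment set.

P(R|do(W)): backdoor, adjust for {N}.

desc(W)\{W}={J,R,X}; candidates ⊆ {B,E,N}.
size 0: {}; under {} W still reaches {J,N,R,X} ∋ R.
{N}: W⊥R given {N} in G with W→· removed — back-door holds.
P(R|do(W)) = Σ_{N} P(R|W,N)·P(N).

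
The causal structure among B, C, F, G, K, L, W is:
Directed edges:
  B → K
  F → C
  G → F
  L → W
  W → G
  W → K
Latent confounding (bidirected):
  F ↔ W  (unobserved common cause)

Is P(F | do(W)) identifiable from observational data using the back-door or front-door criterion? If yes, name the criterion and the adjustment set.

desc(W)\{W}={C,F,G,K}; candidates ⊆ {B,L}.
W↔F: latent back-door arc(s) into W.
size 0: {}; under {} W still reaches {C,F,L} ∋ F.
size 1: {B}, {L}; under {B} W still reaches {C,F,L} ∋ F.
size 2: {B,L}; under {B,L} W still reaches {C,F} ∋ F.
W↔F cannot be blocked by any observed set — no back-door set.
{G}: (i) intercepts every directed W→F path; (ii) no back-door W→{G}; (iii) {W} blocks every back-door {G}→F. Front-door holds.
P(F|do(W)) = Σ_{G} P(G|W) Σ_{W'} P(F|G,W')P(W').

P(F|do(W)): frontdoor, adjust for {G}.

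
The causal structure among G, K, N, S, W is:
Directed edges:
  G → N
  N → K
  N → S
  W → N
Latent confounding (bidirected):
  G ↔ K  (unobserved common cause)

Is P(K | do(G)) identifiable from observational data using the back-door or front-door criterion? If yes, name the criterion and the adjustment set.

P(K|do(G)): frontdoor, adjust for {N}.

desc(G)\{G}={K,N,S}; candidates ⊆ {W}.
G↔K: latent back-door arc(s) into G.
size 0: {}; under {} G still reaches {K} ∋ K.
size 1: {W}; under {W} G still reaches {K} ∋ K.
G↔K cannot be blocked by any observed set — no back-door set.
{N}: (i) intercepts every directed G→K path; (ii) no back-door G→{N}; (iii) {G} blocks every back-door {N}→K. Front-door holds.
P(K|do(G)) = Σ_{N} P(N|G) Σ_{G'} P(K|N,G')P(G').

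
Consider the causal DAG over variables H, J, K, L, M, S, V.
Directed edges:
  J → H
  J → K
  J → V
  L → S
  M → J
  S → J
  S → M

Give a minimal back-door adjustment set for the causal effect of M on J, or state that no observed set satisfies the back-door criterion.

M→J: minimal back-door set {S}.

desc(M)\{M}={H,J,K,V}; candidates ⊆ {L,S}.
size 0: {}; under {} M still reaches {H,J,K,L,S,V} ∋ J.
{S}: M⊥J given {S} in G with M→· removed — back-door holds.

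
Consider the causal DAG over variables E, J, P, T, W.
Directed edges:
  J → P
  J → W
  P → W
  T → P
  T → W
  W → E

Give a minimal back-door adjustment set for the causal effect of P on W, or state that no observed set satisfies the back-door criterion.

P→W: minimal back-door set {J, T}.

desc(P)\{P}={E,W}; candidates ⊆ {J,T}.
size 0: {}; under {} P still reaches {E,J,T,W} ∋ W.
size 1: {J}, {T}; under {J} P still reaches {E,T,W} ∋ W.
{J,T}: P⊥W given {J,T} in G with P→· removed — back-door holds.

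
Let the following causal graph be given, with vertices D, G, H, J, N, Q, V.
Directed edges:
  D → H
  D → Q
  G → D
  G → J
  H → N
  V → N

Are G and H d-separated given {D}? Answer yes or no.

Yes — G ⊥ H | {D}.

Bayes-Ball from G | {D} reaches {J}.
H ∉ reach(G|{D}) ⇒ G ⊥ H | {D}.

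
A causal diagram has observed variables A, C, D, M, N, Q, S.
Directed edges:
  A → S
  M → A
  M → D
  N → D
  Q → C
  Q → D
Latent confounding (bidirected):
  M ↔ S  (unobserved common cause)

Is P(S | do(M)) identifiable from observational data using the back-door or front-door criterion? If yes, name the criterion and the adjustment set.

desc(M)\{M}={A,D,S}; candidates ⊆ {C,N,Q}.
M↔S: latent back-door arc(s) into M.
size 0: {}; under {} M still reaches {S} ∋ S.
size 1: {C}, {N}, {Q}; under {C} M still reaches {S} ∋ S.
size 2: {C,N}, {C,Q}, {N,Q}; under {C,N} M still reaches {S} ∋ S.
M↔S cannot be blocked by any observed set — no back-door set.
{A}: (i) intercepts every directed M→S path; (ii) no back-door M→{A}; (iii) {M} blocks every back-door {A}→S. Front-door holds.
P(S|do(M)) = Σ_{A} P(A|M) Σ_{M'} P(S|A,M')P(M').

P(S|do(M)): frontdoor, adjust for {A}.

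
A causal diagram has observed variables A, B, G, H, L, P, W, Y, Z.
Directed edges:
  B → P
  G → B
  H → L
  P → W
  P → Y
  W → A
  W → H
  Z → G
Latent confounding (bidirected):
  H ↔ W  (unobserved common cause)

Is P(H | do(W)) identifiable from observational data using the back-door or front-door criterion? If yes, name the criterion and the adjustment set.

P(H|do(W)): not identifiable (no BD/FD set).

desc(W)\{W}={A,H,L}; candidates ⊆ {B,G,P,Y,Z}.
W↔H: latent back-door arc(s) into W.
size 0: {}; under {} W still reaches {B,G,H,L,P,Y,Z} ∋ H.
size 1: {B}, {G}, {P} …(+2); under {B} W still reaches {H,L,P,Y} ∋ H.
size 2: {B,G}, {B,P}, {B,Y} …(+7); under {B,G} W still reaches {H,L,P,Y} ∋ H.
W↔H cannot be blocked by any observed set — no back-door set.
No mediator lies on a directed W→…→H path.
Neither criterion identifies P(H|do(W)) in this graph.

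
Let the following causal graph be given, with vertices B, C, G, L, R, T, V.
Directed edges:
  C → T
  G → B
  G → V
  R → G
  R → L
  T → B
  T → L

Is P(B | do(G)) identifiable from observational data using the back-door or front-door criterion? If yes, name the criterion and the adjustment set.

desc(G)\{G}={B,V}; candidates ⊆ {C,L,R,T}.
∅: G⊥B given ∅ in G with G→· removed — back-door holds.
P(B|do(G)) = P(B|G) — no adjustment needed.

P(B|do(G)): backdoor, adjust for ∅.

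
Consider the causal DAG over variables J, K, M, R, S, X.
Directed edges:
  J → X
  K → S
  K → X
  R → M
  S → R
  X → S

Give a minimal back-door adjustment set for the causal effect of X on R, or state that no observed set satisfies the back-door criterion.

X→R: minimal back-door set {K}.

desc(X)\{X}={M,R,S}; candidates ⊆ {J,K}.
size 0: {}; under {} X still reaches {J,K,M,R,S} ∋ R.
{K}: X⊥R given {K} in G with X→· removed — back-door holds.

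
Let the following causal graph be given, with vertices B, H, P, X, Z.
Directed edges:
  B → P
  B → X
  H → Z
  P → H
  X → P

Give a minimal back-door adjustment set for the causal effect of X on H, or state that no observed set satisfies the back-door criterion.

X→H: minimal back-door set {B}.

desc(X)\{X}={H,P,Z}; candidates ⊆ {B}.
size 0: {}; under {} X still reaches {B,H,P,Z} ∋ H.
{B}: X⊥H given {B} in G with X→· removed — back-door holds.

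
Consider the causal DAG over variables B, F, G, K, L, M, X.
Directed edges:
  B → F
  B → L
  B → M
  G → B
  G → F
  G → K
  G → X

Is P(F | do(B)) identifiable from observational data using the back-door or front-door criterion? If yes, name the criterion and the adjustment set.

desc(B)\{B}={F,L,M}; candidates ⊆ {G,K,X}.
size 0: {}; under {} B still reaches {F,G,K,X} ∋ F.
{G}: B⊥F given {G} in G with B→· removed — back-door holds.
P(F|do(B)) = Σ_{G} P(F|B,G)·P(G).

P(F|do(B)): backdoor, adjust for {G}.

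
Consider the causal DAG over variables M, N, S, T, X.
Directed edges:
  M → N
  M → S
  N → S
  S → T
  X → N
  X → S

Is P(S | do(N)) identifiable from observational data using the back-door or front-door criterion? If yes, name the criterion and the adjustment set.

P(S|do(N)): backdoor, adjust for {M, X}.

desc(N)\{N}={S,T}; candidates ⊆ {M,X}.
size 0: {}; under {} N still reaches {M,S,T,X} ∋ S.
size 1: {M}, {X}; under {M} N still reaches {S,T,X} ∋ S.
{M,X}: N⊥S given {M,X} in G with N→· removed — back-door holds.
P(S|do(N)) = Σ_{M,X} P(S|N,M,X)·P(M,X).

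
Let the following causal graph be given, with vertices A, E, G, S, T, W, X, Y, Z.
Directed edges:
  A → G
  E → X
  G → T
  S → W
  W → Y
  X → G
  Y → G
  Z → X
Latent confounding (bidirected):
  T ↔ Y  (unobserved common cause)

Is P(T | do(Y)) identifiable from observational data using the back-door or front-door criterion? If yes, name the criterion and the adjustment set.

desc(Y)\{Y}={G,T}; candidates ⊆ {A,E,S,W,X,Z}.
Y↔T: latent back-door arc(s) into Y.
size 0: {}; under {} Y still reaches {S,T,W} ∋ T.
size 1: {A}, {E}, {S} …(+3); under {A} Y still reaches {S,T,W} ∋ T.
size 2: {A,E}, {A,S}, {A,W} …(+12); under {A,E} Y still reaches {S,T,W} ∋ T.
Y↔T cannot be blocked by any observed set — no back-door set.
{G}: (i) intercepts every directed Y→T path; (ii) no back-door Y→{G}; (iii) {Y} blocks every back-door {G}→T. Front-door holds.
P(T|do(Y)) = Σ_{G} P(G|Y) Σ_{Y'} P(T|G,Y')P(Y').

P(T|do(Y)): frontdoor, adjust for {G}.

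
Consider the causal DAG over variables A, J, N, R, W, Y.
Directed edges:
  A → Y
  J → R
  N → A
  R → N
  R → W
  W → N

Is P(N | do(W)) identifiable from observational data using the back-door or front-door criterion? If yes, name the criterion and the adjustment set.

P(N|do(W)): backdoor, adjust for {R}.

desc(W)\{W}={A,N,Y}; candidates ⊆ {J,R}.
size 0: {}; under {} W still reaches {A,J,N,R,Y} ∋ N.
{R}: W⊥N given {R} in G with W→· removed — back-door holds.
P(N|do(W)) = Σ_{R} P(N|W,R)·P(R).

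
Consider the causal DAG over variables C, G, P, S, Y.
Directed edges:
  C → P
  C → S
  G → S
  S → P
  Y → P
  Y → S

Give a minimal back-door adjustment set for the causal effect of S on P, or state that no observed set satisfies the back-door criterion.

desc(S)\{S}={P}; candidates ⊆ {C,G,Y}.
size 0: {}; under {} S still reaches {C,G,P,Y} ∋ P.
size 1: {C}, {G}, {Y}; under {C} S still reaches {G,P,Y} ∋ P.
{C,Y}: S⊥P given {C,Y} in G with S→· removed — back-door holds.

S→P: minimal back-door set {C, Y}.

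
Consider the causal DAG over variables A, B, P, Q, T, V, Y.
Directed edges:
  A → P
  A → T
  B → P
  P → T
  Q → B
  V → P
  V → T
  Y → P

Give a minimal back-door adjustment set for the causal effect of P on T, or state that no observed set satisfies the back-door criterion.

P→T: minimal back-door set {A, V}.

desc(P)\{P}={T}; candidates ⊆ {A,B,Q,V,Y}.
size 0: {}; under {} P still reaches {A,B,Q,T,V,Y} ∋ T.
size 1: {A}, {B}, {Q} …(+2); under {A} P still reaches {B,Q,T,V,Y} ∋ T.
{A,V}: P⊥T given {A,V} in G with P→· removed — back-door holds.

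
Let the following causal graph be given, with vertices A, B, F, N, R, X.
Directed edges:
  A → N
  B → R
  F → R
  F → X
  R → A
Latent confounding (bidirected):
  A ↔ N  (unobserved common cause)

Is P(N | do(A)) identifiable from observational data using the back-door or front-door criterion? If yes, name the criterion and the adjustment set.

P(N|do(A)): not identifiable (no BD/FD set).

desc(A)\{A}={N}; candidates ⊆ {B,F,R,X}.
A↔N: latent back-door arc(s) into A.
size 0: {}; under {} A still reaches {B,F,N,R,X} ∋ N.
size 1: {B}, {F}, {R} …(+1); under {B} A still reaches {F,N,R,X} ∋ N.
size 2: {B,F}, {B,R}, {B,X} …(+3); under {B,F} A still reaches {N,R} ∋ N.
A↔N cannot be blocked by any observed set — no back-door set.
No mediator lies on a directed A→…→N path.
Neither criterion identifies P(N|do(A)) in this graph.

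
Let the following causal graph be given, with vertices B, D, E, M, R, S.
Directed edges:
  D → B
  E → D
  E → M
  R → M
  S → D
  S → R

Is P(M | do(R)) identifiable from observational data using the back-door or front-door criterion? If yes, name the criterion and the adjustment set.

P(M|do(R)): backdoor, adjust for ∅.

desc(R)\{R}={M}; candidates ⊆ {B,D,E,S}.
∅: R⊥M given ∅ in G with R→· removed — back-door holds.
P(M|do(R)) = P(M|R) — no adjustment needed.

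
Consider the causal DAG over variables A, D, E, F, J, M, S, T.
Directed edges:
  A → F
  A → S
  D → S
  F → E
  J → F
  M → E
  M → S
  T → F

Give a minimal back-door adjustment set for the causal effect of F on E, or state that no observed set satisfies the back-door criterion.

desc(F)\{F}={E}; candidates ⊆ {A,D,J,M,S,T}.
∅: F⊥E given ∅ in G with F→· removed — back-door holds.

F→E: minimal back-door set ∅.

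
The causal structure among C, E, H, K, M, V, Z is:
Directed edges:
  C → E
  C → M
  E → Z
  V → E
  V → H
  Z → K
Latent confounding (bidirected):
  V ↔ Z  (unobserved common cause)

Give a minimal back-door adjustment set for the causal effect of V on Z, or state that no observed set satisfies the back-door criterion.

V→Z: no observed back-door set.

desc(V)\{V}={E,H,K,Z}; candidates ⊆ {C,M}.
V↔Z: latent back-door arc(s) into V.
size 0: {}; under {} V still reaches {K,Z} ∋ Z.
size 1: {C}, {M}; under {C} V still reaches {K,Z} ∋ Z.
size 2: {C,M}; under {C,M} V still reaches {K,Z} ∋ Z.
V↔Z cannot be blocked by any observed set — no back-door set.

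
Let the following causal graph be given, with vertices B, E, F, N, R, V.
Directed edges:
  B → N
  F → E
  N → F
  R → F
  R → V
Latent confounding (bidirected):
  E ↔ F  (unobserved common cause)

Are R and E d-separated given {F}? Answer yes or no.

Bayes-Ball from R | {F} reaches {B,E,N,V}.
E ∈ reach(R|{F}) ⇒ R ⊥̸ E | {F}.

No — R and E are d-connected given {F}.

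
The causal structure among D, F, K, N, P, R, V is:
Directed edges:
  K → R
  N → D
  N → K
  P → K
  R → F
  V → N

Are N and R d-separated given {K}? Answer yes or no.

Bayes-Ball from N | {K} reaches {D,P,V}.
R ∉ reach(N|{K}) ⇒ N ⊥ R | {K}.

Yes — N ⊥ R | {K}.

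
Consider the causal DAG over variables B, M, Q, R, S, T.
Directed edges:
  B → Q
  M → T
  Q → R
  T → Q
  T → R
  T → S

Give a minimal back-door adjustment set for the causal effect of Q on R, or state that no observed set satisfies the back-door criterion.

Q→R: minimal back-door set {T}.

desc(Q)\{Q}={R}; candidates ⊆ {B,M,S,T}.
size 0: {}; under {} Q still reaches {B,M,R,S,T} ∋ R.
{T}: Q⊥R given {T} in G with Q→· removed — back-door holds.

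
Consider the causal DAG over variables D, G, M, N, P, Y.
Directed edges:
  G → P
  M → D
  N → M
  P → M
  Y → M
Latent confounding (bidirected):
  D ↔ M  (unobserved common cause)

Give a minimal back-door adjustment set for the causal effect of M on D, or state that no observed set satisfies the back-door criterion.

desc(M)\{M}={D}; candidates ⊆ {G,N,P,Y}.
M↔D: latent back-door arc(s) into M.
size 0: {}; under {} M still reaches {D,G,N,P,Y} ∋ D.
size 1: {G}, {N}, {P} …(+1); under {G} M still reaches {D,N,P,Y} ∋ D.
size 2: {G,N}, {G,P}, {G,Y} …(+3); under {G,N} M still reaches {D,P,Y} ∋ D.
M↔D cannot be blocked by any observed set — no back-door set.

M→D: no observed back-door set.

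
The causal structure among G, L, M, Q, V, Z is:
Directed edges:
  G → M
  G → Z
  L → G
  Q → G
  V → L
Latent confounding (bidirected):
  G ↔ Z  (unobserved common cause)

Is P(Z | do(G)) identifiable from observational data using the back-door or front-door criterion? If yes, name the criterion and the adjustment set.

desc(G)\{G}={M,Z}; candidates ⊆ {L,Q,V}.
G↔Z: latent back-door arc(s) into G.
size 0: {}; under {} G still reaches {L,Q,V,Z} ∋ Z.
size 1: {L}, {Q}, {V}; under {L} G still reaches {Q,Z} ∋ Z.
size 2: {L,Q}, {L,V}, {Q,V}; under {L,Q} G still reaches {Z} ∋ Z.
G↔Z cannot be blocked by any observed set — no back-door set.
No mediator lies on a directed G→…→Z path.
Neither criterion identifies P(Z|do(G)) in this graph.

P(Z|do(G)): not identifiable (no BD/FD set).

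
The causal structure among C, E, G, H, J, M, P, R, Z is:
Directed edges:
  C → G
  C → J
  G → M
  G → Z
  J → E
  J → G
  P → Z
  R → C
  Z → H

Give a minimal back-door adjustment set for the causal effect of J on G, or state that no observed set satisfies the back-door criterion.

desc(J)\{J}={E,G,H,M,Z}; candidates ⊆ {C,P,R}.
size 0: {}; under {} J still reaches {C,G,H,M,R,Z} ∋ G.
{C}: J⊥G given {C} in G with J→· removed — back-door holds.

J→G: minimal back-door set {C}.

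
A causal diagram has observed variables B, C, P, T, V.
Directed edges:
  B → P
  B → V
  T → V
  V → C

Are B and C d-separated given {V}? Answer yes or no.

Yes — B ⊥ C | {V}.

Bayes-Ball from B | {V} reaches {P,T}.
C ∉ reach(B|{V}) ⇒ B ⊥ C | {V}.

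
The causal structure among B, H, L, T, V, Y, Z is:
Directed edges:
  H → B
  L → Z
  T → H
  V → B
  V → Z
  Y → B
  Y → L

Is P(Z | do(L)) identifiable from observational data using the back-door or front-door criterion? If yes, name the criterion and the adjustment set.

desc(L)\{L}={Z}; candidates ⊆ {B,H,T,V,Y}.
∅: L⊥Z given ∅ in G with L→· removed — back-door holds.
P(Z|do(L)) = P(Z|L) — no adjustment needed.

P(Z|do(L)): backdoor, adjust for ∅.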